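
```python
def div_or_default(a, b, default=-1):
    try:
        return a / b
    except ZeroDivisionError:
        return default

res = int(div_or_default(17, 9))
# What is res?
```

Step-by-step execution trace:
1. `div_or_default(17, 9)` enters try: `return 17 / 9` → returns 1.8888888888888888. No exception raised.
2. `except ZeroDivisionError` is skipped.
3. `int(1.8888888888888888)` → 1 → res = 1.
Result: 1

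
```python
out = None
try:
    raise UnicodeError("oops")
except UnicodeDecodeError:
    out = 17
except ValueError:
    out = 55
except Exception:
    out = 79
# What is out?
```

Step-by-step execution trace:
1. `raise UnicodeError(...)` raises UnicodeError.
2. `except UnicodeDecodeError` does not match (UnicodeError is not a subclass of UnicodeDecodeError); skipped.
3. `except ValueError` matches (UnicodeError is a subclass of ValueError) → out = 55.
4. `except Exception` is not reached.
Result: 55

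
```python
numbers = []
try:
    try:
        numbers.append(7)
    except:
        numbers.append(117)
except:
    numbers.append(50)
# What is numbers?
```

Step-by-step execution trace:
1. Inner try: `numbers.append(7)` → numbers = [7]. No exception raised.
2. Inner `except` is skipped.
3. Inner try completes normally; outer `except` is skipped.
Result: [7]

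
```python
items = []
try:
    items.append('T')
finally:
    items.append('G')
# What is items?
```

Step-by-step execution trace:
1. try: `items.append('T')` → items = ['T'].
2. The try body completes without raising.
3. finally always runs: `items.append('G')` → items = ['T', 'G'].
Result: ['T', 'G']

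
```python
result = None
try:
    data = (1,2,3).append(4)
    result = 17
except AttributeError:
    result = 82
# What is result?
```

Step-by-step execution trace:
1. `data = (1,2,3).append(4)` raises AttributeError.
2. `result = 17` is not reached.
3. `except AttributeError` matches → result = 82.
Result: 82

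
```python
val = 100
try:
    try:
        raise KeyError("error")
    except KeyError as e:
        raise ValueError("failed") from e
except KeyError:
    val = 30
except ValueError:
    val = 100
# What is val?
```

Step-by-step execution trace:
1. Inner try raises KeyError; inner `except KeyError as e` catches it.
2. `raise ValueError(...) from e` raises ValueError (KeyError is attached as __cause__, but only ValueError is active).
3. Outer `except KeyError` does not match ValueError; skipped.
4. Outer `except ValueError` matches → val = 100.
Result: 100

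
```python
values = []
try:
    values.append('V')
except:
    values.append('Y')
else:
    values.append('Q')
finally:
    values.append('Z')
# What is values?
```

Step-by-step execution trace:
1. try: `values.append('V')` → values = ['V']. No exception raised.
2. `except` is skipped.
3. `else` runs: `values.append('Q')` → values = ['V', 'Q'].
4. `finally` always runs: `values.append('Z')` → values = ['V', 'Q', 'Z'].
Result: ['V', 'Q', 'Z']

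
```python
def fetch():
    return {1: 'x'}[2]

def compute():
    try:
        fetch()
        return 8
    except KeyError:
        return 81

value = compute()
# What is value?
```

Step-by-step execution trace:
1. `compute()` calls `fetch()`.
2. `fetch()` evaluates `{1: 'x'}[2]`, which raises KeyError; it propagates to the caller.
3. `return 8` is not reached.
4. `except KeyError` in compute matches → returns 81.
5. value = 81.
Result: 81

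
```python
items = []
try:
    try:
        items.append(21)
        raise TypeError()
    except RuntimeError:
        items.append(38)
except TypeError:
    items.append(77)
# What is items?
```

Step-by-step execution trace:
1. Inner try: `items.append(21)` → items = [21].
2. `raise TypeError()` raises TypeError.
3. Inner `except RuntimeError` does not match TypeError; exception propagates to outer try.
4. Outer `except TypeError` matches → `items.append(77)` → items = [21, 77].
Result: [21, 77]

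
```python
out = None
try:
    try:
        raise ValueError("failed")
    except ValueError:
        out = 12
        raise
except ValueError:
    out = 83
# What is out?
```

Step-by-step execution trace:
1. Inner try: `raise ValueError("failed")` raises ValueError.
2. Inner `except ValueError` matches → out = 12.
3. bare `raise` re-raises the same ValueError.
4. Outer `except ValueError` matches → out = 83.
Result: 83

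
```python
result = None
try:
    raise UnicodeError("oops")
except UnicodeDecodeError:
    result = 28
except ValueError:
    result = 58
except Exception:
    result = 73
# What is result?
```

Step-by-step execution trace:
1. `raise UnicodeError(...)` raises UnicodeError.
2. `except UnicodeDecodeError` does not match (UnicodeError is not a subclass of UnicodeDecodeError); skipped.
3. `except ValueError` matches (UnicodeError is a subclass of ValueError) → result = 58.
4. `except Exception` is not reached.
Result: 58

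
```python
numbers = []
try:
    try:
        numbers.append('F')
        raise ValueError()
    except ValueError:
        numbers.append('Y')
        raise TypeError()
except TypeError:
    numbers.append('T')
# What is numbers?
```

Step-by-step execution trace:
1. Inner try: `numbers.append('F')` → numbers = ['F'].
2. `raise ValueError()` raises ValueError.
3. Inner `except ValueError` matches → `numbers.append('Y')` → numbers = ['F', 'Y'].
4. `raise TypeError()` raises TypeError; propagates to outer try.
5. Outer `except TypeError` matches → `numbers.append('T')` → numbers = ['F', 'Y', 'T'].
Result: ['F', 'Y', 'T']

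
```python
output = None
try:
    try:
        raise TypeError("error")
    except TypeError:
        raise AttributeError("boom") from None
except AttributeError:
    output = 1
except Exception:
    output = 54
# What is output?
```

Step-by-step execution trace:
1. Inner try raises TypeError; inner `except TypeError` catches it.
2. `raise AttributeError(...) from None` raises AttributeError (from None suppresses __context__, but the active exception is still AttributeError).
3. Outer `except AttributeError` matches → output = 1.
4. `except Exception` is not reached.
Result: 1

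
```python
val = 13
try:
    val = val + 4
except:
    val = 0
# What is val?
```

Step-by-step execution trace:
1. val starts at 13.
2. try: `val = val + 4` → val = 17. No exception raised.
3. `except` is skipped.
Result: 17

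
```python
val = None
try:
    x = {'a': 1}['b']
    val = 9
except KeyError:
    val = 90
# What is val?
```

Step-by-step execution trace:
1. `x = {'a': 1}['b']` raises KeyError.
2. `val = 9` is not reached.
3. `except KeyError` matches → val = 90.
Result: 90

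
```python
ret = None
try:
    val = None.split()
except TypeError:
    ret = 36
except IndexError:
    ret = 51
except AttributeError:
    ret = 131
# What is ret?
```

Step-by-step execution trace:
1. `val = None.split()` raises AttributeError.
2. `except TypeError` does not match AttributeError; skipped.
3. `except IndexError` does not match AttributeError; skipped.
4. `except AttributeError` matches → ret = 131.
Result: 131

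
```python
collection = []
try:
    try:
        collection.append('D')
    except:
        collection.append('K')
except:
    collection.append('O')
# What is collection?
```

Step-by-step execution trace:
1. Inner try: `collection.append('D')` → collection = ['D']. No exception raised.
2. Inner `except` is skipped.
3. Inner try completes normally; outer `except` is skipped.
Result: ['D']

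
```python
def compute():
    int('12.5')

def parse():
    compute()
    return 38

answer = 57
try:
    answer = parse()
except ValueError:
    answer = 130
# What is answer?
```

Step-by-step execution trace:
1. answer starts at 57.
2. try: `parse()` calls `compute()`.
3. `compute()` evaluates `int('12.5')`, which raises ValueError; it propagates through parse (uncaught).
4. `return 38` in parse is not reached; the assignment to answer does not complete.
5. `except ValueError` matches → answer = 130.
Result: 130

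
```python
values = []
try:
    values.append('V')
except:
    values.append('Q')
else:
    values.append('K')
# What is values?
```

Step-by-step execution trace:
1. try: `values.append('V')` → values = ['V']. No exception raised.
2. `except` is skipped.
3. `else` runs (try completed without exception): `values.append('K')` → values = ['V', 'K'].
Result: ['V', 'K']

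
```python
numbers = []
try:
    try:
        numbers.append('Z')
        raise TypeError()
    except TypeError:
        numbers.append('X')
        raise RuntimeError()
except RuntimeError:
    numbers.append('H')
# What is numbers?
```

Step-by-step execution trace:
1. Inner try: `numbers.append('Z')` → numbers = ['Z'].
2. `raise TypeError()` raises TypeError.
3. Inner `except TypeError` matches → `numbers.append('X')` → numbers = ['Z', 'X'].
4. `raise RuntimeError()` raises RuntimeError; propagates to outer try.
5. Outer `except RuntimeError` matches → `numbers.append('H')` → numbers = ['Z', 'X', 'H'].
Result: ['Z', 'X', 'H']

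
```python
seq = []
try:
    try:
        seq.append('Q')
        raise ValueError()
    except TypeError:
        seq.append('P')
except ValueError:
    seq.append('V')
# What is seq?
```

Step-by-step execution trace:
1. Inner try: `seq.append('Q')` → seq = ['Q'].
2. `raise ValueError()` raises ValueError.
3. Inner `except TypeError` does not match ValueError; exception propagates to outer try.
4. Outer `except ValueError` matches → `seq.append('V')` → seq = ['Q', 'V'].
Result: ['Q', 'V']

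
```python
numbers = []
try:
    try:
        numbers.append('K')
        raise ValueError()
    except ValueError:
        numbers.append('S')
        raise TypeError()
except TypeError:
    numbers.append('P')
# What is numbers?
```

Step-by-step execution trace:
1. Inner try: `numbers.append('K')` → numbers = ['K'].
2. `raise ValueError()` raises ValueError.
3. Inner `except ValueError` matches → `numbers.append('S')` → numbers = ['K', 'S'].
4. `raise TypeError()` raises TypeError; propagates to outer try.
5. Outer `except TypeError` matches → `numbers.append('P')` → numbers = ['K', 'S', 'P'].
Result: ['K', 'S', 'P']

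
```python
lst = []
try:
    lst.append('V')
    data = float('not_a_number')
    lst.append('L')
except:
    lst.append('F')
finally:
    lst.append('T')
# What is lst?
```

Step-by-step execution trace:
1. try: `lst.append('V')` → lst = ['V'].
2. `data = float('not_a_number')` raises ValueError; `lst.append('L')` is not reached.
3. bare `except` matches → `lst.append('F')` → lst = ['V', 'F'].
4. finally always runs: `lst.append('T')` → lst = ['V', 'F', 'T'].
Result: ['V', 'F', 'T']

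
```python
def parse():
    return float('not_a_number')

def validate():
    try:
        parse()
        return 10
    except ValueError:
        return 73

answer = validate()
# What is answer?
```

Step-by-step execution trace:
1. `validate()` calls `parse()`.
2. `parse()` evaluates `float('not_a_number')`, which raises ValueError; it propagates to the caller.
3. `return 10` is not reached.
4. `except ValueError` in validate matches → returns 73.
5. answer = 73.
Result: 73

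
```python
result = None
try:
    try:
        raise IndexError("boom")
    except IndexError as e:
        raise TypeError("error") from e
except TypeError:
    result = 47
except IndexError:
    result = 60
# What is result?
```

Step-by-step execution trace:
1. Inner try raises IndexError; inner `except IndexError as e` catches it.
2. `raise TypeError(...) from e` raises TypeError (IndexError is attached as __cause__, but only TypeError is active).
3. Outer `except TypeError` matches → result = 47.
4. `except IndexError` is not reached.
Result: 47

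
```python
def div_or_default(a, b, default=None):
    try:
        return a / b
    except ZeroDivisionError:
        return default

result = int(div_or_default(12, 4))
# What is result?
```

Step-by-step execution trace:
1. `div_or_default(12, 4)` enters try: `return 12 / 4` → returns 3.0. No exception raised.
2. `except ZeroDivisionError` is skipped.
3. `int(3.0)` → 3 → result = 3.
Result: 3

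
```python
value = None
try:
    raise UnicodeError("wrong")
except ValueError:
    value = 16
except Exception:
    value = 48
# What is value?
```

Step-by-step execution trace:
1. `raise UnicodeError(...)` raises UnicodeError.
2. `except ValueError` matches (UnicodeError is a subclass of ValueError) → value = 16.
3. `except Exception` is not reached.
Result: 16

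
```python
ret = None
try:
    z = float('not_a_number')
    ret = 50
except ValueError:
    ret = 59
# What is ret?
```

Step-by-step execution trace:
1. `z = float('not_a_number')` raises ValueError.
2. `ret = 50` is not reached.
3. `except ValueError` matches → ret = 59.
Result: 59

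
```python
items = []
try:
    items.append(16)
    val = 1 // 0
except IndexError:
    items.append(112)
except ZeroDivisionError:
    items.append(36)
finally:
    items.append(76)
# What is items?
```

Step-by-step execution trace:
1. try: `items.append(16)` → items = [16].
2. `val = 1 // 0` raises ZeroDivisionError.
3. `except IndexError` does not match ZeroDivisionError; skipped.
4. `except ZeroDivisionError` matches → `items.append(36)` → items = [16, 36].
5. finally always runs: `items.append(76)` → items = [16, 36, 76].
Result: [16, 36, 76]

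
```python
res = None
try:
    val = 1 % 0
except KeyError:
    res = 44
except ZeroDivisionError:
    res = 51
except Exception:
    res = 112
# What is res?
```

Step-by-step execution trace:
1. `val = 1 % 0` raises ZeroDivisionError.
2. `except KeyError` does not match ZeroDivisionError; skipped.
3. `except ZeroDivisionError` matches → res = 51.
4. Remaining except clauses are skipped.
Result: 51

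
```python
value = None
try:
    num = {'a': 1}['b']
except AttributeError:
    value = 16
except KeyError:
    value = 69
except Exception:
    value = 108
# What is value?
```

Step-by-step execution trace:
1. `num = {'a': 1}['b']` raises KeyError.
2. `except AttributeError` does not match KeyError; skipped.
3. `except KeyError` matches → value = 69.
4. Remaining except clauses are skipped.
Result: 69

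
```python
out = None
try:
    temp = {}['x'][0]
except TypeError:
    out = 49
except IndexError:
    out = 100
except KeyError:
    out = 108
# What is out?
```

Step-by-step execution trace:
1. `temp = {}['x'][0]` raises KeyError.
2. `except TypeError` does not match KeyError; skipped.
3. `except IndexError` does not match KeyError; skipped.
4. `except KeyError` matches → out = 108.
Result: 108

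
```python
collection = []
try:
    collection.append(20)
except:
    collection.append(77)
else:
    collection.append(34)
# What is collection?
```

Step-by-step execution trace:
1. try: `collection.append(20)` → collection = [20]. No exception raised.
2. `except` is skipped.
3. `else` runs (try completed without exception): `collection.append(34)` → collection = [20, 34].
Result: [20, 34]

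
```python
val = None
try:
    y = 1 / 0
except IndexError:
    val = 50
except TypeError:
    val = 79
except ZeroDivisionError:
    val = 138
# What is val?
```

Step-by-step execution trace:
1. `y = 1 / 0` raises ZeroDivisionError.
2. `except IndexError` does not match ZeroDivisionError; skipped.
3. `except TypeError` does not match ZeroDivisionError; skipped.
4. `except ZeroDivisionError` matches → val = 138.
Result: 138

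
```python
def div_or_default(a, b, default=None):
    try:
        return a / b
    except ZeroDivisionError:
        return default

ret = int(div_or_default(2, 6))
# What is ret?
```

Step-by-step execution trace:
1. `div_or_default(2, 6)` enters try: `return 2 / 6` → returns 0.3333333333333333. No exception raised.
2. `except ZeroDivisionError` is skipped.
3. `int(0.3333333333333333)` → 0 → ret = 0.
Result: 0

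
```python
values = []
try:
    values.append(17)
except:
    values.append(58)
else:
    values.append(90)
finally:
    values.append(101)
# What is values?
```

Step-by-step execution trace:
1. try: `values.append(17)` → values = [17]. No exception raised.
2. `except` is skipped.
3. `else` runs: `values.append(90)` → values = [17, 90].
4. `finally` always runs: `values.append(101)` → values = [17, 90, 101].
Result: [17, 90, 101]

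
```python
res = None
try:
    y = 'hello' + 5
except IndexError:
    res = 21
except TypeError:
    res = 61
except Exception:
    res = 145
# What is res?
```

Step-by-step execution trace:
1. `y = 'hello' + 5` raises TypeError.
2. `except IndexError` does not match TypeError; skipped.
3. `except TypeError` matches → res = 61.
4. Remaining except clauses are skipped.
Result: 61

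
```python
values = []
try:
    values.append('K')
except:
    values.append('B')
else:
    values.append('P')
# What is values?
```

Step-by-step execution trace:
1. try: `values.append('K')` → values = ['K']. No exception raised.
2. `except` is skipped.
3. `else` runs (try completed without exception): `values.append('P')` → values = ['K', 'P'].
Result: ['K', 'P']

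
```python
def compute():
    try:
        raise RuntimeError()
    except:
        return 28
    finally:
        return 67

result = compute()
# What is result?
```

Step-by-step execution trace:
1. `compute()` enters try: `raise RuntimeError()` raises RuntimeError.
2. bare `except` matches → `return 28` sets pending return value 28.
3. Before returning, `finally: return 67` runs and overrides the pending return.
4. compute() returns 67 → result = 67.
Result: 67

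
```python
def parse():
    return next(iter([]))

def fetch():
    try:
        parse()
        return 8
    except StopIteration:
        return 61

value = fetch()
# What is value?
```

Step-by-step execution trace:
1. `fetch()` calls `parse()`.
2. `parse()` evaluates `next(iter([]))`, which raises StopIteration; it propagates to the caller.
3. `return 8` is not reached.
4. `except StopIteration` in fetch matches → returns 61.
5. value = 61.
Result: 61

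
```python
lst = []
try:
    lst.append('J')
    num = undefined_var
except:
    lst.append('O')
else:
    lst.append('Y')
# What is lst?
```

Step-by-step execution trace:
1. try: `lst.append('J')` → lst = ['J'].
2. `num = undefined_var` raises NameError.
3. bare `except` matches → `lst.append('O')` → lst = ['J', 'O'].
4. `else` is skipped (an exception was raised).
Result: ['J', 'O']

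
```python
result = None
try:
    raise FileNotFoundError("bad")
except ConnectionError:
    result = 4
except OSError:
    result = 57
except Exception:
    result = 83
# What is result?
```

Step-by-step execution trace:
1. `raise FileNotFoundError(...)` raises FileNotFoundError.
2. `except ConnectionError` does not match (FileNotFoundError is not a subclass of ConnectionError); skipped.
3. `except OSError` matches (FileNotFoundError is a subclass of OSError) → result = 57.
4. `except Exception` is not reached.
Result: 57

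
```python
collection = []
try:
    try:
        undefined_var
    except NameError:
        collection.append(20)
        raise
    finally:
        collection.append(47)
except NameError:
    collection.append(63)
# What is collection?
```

Step-by-step execution trace:
1. Inner try: `undefined_var` raises NameError.
2. Inner `except NameError` matches → `collection.append(20)` → collection = [20].
3. bare `raise` re-raises NameError.
4. Inner `finally` runs during unwinding: `collection.append(47)` → collection = [20, 47].
5. Outer `except NameError` matches → `collection.append(63)` → collection = [20, 47, 63].
Result: [20, 47, 63]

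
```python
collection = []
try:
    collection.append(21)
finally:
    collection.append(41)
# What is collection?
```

Step-by-step execution trace:
1. try: `collection.append(21)` → collection = [21].
2. The try body completes without raising.
3. finally always runs: `collection.append(41)` → collection = [21, 41].
Result: [21, 41]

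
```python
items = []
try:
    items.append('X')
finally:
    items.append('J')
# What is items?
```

Step-by-step execution trace:
1. try: `items.append('X')` → items = ['X'].
2. The try body completes without raising.
3. finally always runs: `items.append('J')` → items = ['X', 'J'].
Result: ['X', 'J']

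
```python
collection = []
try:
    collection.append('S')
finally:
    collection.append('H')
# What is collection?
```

Step-by-step execution trace:
1. try: `collection.append('S')` → collection = ['S'].
2. The try body completes without raising.
3. finally always runs: `collection.append('H')` → collection = ['S', 'H'].
Result: ['S', 'H']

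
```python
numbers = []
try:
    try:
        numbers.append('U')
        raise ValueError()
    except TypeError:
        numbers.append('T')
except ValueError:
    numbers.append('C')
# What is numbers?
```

Step-by-step execution trace:
1. Inner try: `numbers.append('U')` → numbers = ['U'].
2. `raise ValueError()` raises ValueError.
3. Inner `except TypeError` does not match ValueError; exception propagates to outer try.
4. Outer `except ValueError` matches → `numbers.append('C')` → numbers = ['U', 'C'].
Result: ['U', 'C']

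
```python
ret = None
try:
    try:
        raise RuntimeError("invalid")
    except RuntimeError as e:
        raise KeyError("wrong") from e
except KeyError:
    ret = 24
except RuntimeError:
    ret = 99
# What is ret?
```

Step-by-step execution trace:
1. Inner try raises RuntimeError; inner `except RuntimeError as e` catches it.
2. `raise KeyError(...) from e` raises KeyError (RuntimeError is attached as __cause__, but only KeyError is active).
3. Outer `except KeyError` matches → ret = 24.
4. `except RuntimeError` is not reached.
Result: 24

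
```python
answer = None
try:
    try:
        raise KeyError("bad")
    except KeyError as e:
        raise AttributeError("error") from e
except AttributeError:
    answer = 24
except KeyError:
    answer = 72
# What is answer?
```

Step-by-step execution trace:
1. Inner try raises KeyError; inner `except KeyError as e` catches it.
2. `raise AttributeError(...) from e` raises AttributeError (KeyError is attached as __cause__, but only AttributeError is active).
3. Outer `except AttributeError` matches → answer = 24.
4. `except KeyError` is not reached.
Result: 24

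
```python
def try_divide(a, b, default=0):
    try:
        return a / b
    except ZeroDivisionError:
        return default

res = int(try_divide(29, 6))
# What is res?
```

Step-by-step execution trace:
1. `try_divide(29, 6)` enters try: `return 29 / 6` → returns 4.833333333333333. No exception raised.
2. `except ZeroDivisionError` is skipped.
3. `int(4.833333333333333)` → 4 → res = 4.
Result: 4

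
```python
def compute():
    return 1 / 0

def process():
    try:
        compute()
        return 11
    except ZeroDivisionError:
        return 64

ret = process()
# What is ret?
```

Step-by-step execution trace:
1. `process()` calls `compute()`.
2. `compute()` evaluates `1 / 0`, which raises ZeroDivisionError; it propagates to the caller.
3. `return 11` is not reached.
4. `except ZeroDivisionError` in process matches → returns 64.
5. ret = 64.
Result: 64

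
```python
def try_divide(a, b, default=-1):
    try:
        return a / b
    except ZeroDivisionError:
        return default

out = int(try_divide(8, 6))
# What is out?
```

Step-by-step execution trace:
1. `try_divide(8, 6)` enters try: `return 8 / 6` → returns 1.3333333333333333. No exception raised.
2. `except ZeroDivisionError` is skipped.
3. `int(1.3333333333333333)` → 1 → out = 1.
Result: 1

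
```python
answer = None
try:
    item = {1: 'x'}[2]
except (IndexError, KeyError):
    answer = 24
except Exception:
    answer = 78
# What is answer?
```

Step-by-step execution trace:
1. `item = {1: 'x'}[2]` raises KeyError.
2. `except (IndexError, KeyError)` matches (KeyError is in the tuple) → answer = 24.
3. `except Exception` is not reached.
Result: 24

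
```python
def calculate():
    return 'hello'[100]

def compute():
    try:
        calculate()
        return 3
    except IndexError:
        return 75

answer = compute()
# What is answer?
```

Step-by-step execution trace:
1. `compute()` calls `calculate()`.
2. `calculate()` evaluates `'hello'[100]`, which raises IndexError; it propagates to the caller.
3. `return 3` is not reached.
4. `except IndexError` in compute matches → returns 75.
5. answer = 75.
Result: 75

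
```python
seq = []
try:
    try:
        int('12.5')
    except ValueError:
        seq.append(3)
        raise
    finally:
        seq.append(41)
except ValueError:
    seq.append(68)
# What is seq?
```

Step-by-step execution trace:
1. Inner try: `int('12.5')` raises ValueError.
2. Inner `except ValueError` matches → `seq.append(3)` → seq = [3].
3. bare `raise` re-raises ValueError.
4. Inner `finally` runs during unwinding: `seq.append(41)` → seq = [3, 41].
5. Outer `except ValueError` matches → `seq.append(68)` → seq = [3, 41, 68].
Result: [3, 41, 68]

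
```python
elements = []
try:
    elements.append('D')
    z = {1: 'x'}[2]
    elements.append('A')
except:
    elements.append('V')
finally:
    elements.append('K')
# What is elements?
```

Step-by-step execution trace:
1. try: `elements.append('D')` → elements = ['D'].
2. `z = {1: 'x'}[2]` raises KeyError; `elements.append('A')` is not reached.
3. bare `except` matches → `elements.append('V')` → elements = ['D', 'V'].
4. finally always runs: `elements.append('K')` → elements = ['D', 'V', 'K'].
Result: ['D', 'V', 'K']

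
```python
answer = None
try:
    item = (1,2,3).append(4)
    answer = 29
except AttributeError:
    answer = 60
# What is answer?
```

Step-by-step execution trace:
1. `item = (1,2,3).append(4)` raises AttributeError.
2. `answer = 29` is not reached.
3. `except AttributeError` matches → answer = 60.
Result: 60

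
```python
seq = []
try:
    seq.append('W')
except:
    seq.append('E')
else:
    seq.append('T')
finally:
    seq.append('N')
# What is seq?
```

Step-by-step execution trace:
1. try: `seq.append('W')` → seq = ['W']. No exception raised.
2. `except` is skipped.
3. `else` runs: `seq.append('T')` → seq = ['W', 'T'].
4. `finally` always runs: `seq.append('N')` → seq = ['W', 'T', 'N'].
Result: ['W', 'T', 'N']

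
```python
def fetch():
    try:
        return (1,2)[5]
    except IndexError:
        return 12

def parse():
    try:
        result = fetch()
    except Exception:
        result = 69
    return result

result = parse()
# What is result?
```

Step-by-step execution trace:
1. `parse()` calls `fetch()`.
2. In fetch: `(1,2)[5]` raises IndexError; `except IndexError` catches it → returns 12.
3. In parse: `result = fetch()` → result = 12. No exception reaches parse.
4. `except Exception` is skipped; parse returns 12.
5. result = 12.
Result: 12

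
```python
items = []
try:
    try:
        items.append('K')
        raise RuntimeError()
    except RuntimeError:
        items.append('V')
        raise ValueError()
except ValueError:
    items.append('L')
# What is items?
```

Step-by-step execution trace:
1. Inner try: `items.append('K')` → items = ['K'].
2. `raise RuntimeError()` raises RuntimeError.
3. Inner `except RuntimeError` matches → `items.append('V')` → items = ['K', 'V'].
4. `raise ValueError()` raises ValueError; propagates to outer try.
5. Outer `except ValueError` matches → `items.append('L')` → items = ['K', 'V', 'L'].
Result: ['K', 'V', 'L']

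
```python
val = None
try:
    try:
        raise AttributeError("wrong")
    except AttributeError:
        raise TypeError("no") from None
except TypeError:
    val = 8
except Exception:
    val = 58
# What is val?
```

Step-by-step execution trace:
1. Inner try raises AttributeError; inner `except AttributeError` catches it.
2. `raise TypeError(...) from None` raises TypeError (from None suppresses __context__, but the active exception is still TypeError).
3. Outer `except TypeError` matches → val = 8.
4. `except Exception` is not reached.
Result: 8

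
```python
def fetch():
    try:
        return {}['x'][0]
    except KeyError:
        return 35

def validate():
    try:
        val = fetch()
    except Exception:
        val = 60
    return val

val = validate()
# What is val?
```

Step-by-step execution trace:
1. `validate()` calls `fetch()`.
2. In fetch: `{}['x'][0]` raises KeyError; `except KeyError` catches it → returns 35.
3. In validate: `val = fetch()` → val = 35. No exception reaches validate.
4. `except Exception` is skipped; validate returns 35.
5. val = 35.
Result: 35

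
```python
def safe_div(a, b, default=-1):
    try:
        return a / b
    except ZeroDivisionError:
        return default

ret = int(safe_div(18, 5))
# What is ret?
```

Step-by-step execution trace:
1. `safe_div(18, 5)` enters try: `return 18 / 5` → returns 3.6. No exception raised.
2. `except ZeroDivisionError` is skipped.
3. `int(3.6)` → 3 → ret = 3.
Result: 3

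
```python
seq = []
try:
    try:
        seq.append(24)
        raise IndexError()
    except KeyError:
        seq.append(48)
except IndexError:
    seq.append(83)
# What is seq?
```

Step-by-step execution trace:
1. Inner try: `seq.append(24)` → seq = [24].
2. `raise IndexError()` raises IndexError.
3. Inner `except KeyError` does not match IndexError; exception propagates to outer try.
4. Outer `except IndexError` matches → `seq.append(83)` → seq = [24, 83].
Result: [24, 83]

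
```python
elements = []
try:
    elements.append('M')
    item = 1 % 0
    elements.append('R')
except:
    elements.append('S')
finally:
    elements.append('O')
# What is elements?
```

Step-by-step execution trace:
1. try: `elements.append('M')` → elements = ['M'].
2. `item = 1 % 0` raises ZeroDivisionError; `elements.append('R')` is not reached.
3. bare `except` matches → `elements.append('S')` → elements = ['M', 'S'].
4. finally always runs: `elements.append('O')` → elements = ['M', 'S', 'O'].
Result: ['M', 'S', 'O']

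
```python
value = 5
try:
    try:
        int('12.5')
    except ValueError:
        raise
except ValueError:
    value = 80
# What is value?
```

Step-by-step execution trace:
1. Inner try: `int('12.5')` raises ValueError.
2. Inner `except ValueError` matches; bare `raise` re-raises the same ValueError.
3. Outer `except ValueError` matches → value = 80.
Result: 80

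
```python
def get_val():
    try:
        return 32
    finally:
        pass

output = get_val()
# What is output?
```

Step-by-step execution trace:
1. `get_val()` enters try: `return 32` sets pending return value 32.
2. Before returning, `finally: pass` runs (no effect).
3. get_val() returns 32 → output = 32.
Result: 32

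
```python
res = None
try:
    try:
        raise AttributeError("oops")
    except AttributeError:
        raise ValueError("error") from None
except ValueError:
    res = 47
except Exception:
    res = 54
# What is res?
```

Step-by-step execution trace:
1. Inner try raises AttributeError; inner `except AttributeError` catches it.
2. `raise ValueError(...) from None` raises ValueError (from None suppresses __context__, but the active exception is still ValueError).
3. Outer `except ValueError` matches → res = 47.
4. `except Exception` is not reached.
Result: 47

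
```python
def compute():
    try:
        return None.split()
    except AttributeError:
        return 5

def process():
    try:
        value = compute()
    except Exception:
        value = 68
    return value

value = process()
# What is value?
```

Step-by-step execution trace:
1. `process()` calls `compute()`.
2. In compute: `None.split()` raises AttributeError; `except AttributeError` catches it → returns 5.
3. In process: `value = compute()` → value = 5. No exception reaches process.
4. `except Exception` is skipped; process returns 5.
5. value = 5.
Result: 5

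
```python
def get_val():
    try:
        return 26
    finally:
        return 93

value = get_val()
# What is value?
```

Step-by-step execution trace:
1. `get_val()` enters try: `return 26` sets pending return value 26.
2. Before returning, `finally: return 93` runs and overrides the pending return.
3. get_val() returns 93 → value = 93.
Result: 93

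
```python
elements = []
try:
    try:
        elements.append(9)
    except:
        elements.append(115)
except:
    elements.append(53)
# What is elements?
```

Step-by-step execution trace:
1. Inner try: `elements.append(9)` → elements = [9]. No exception raised.
2. Inner `except` is skipped.
3. Inner try completes normally; outer `except` is skipped.
Result: [9]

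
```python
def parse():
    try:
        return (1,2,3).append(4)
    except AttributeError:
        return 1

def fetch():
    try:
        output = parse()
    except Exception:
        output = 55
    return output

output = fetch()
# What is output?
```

Step-by-step execution trace:
1. `fetch()` calls `parse()`.
2. In parse: `(1,2,3).append(4)` raises AttributeError; `except AttributeError` catches it → returns 1.
3. In fetch: `output = parse()` → output = 1. No exception reaches fetch.
4. `except Exception` is skipped; fetch returns 1.
5. output = 1.
Result: 1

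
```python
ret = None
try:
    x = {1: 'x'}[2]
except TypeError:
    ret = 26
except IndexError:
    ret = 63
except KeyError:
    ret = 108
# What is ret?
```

Step-by-step execution trace:
1. `x = {1: 'x'}[2]` raises KeyError.
2. `except TypeError` does not match KeyError; skipped.
3. `except IndexError` does not match KeyError; skipped.
4. `except KeyError` matches → ret = 108.
Result: 108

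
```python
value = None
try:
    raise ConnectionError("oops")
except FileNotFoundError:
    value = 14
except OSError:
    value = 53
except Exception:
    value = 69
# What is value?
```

Step-by-step execution trace:
1. `raise ConnectionError(...)` raises ConnectionError.
2. `except FileNotFoundError` does not match (ConnectionError is not a subclass of FileNotFoundError); skipped.
3. `except OSError` matches (ConnectionError is a subclass of OSError) → value = 53.
4. `except Exception` is not reached.
Result: 53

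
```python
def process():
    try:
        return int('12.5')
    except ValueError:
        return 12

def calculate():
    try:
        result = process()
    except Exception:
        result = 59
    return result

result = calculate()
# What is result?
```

Step-by-step execution trace:
1. `calculate()` calls `process()`.
2. In process: `int('12.5')` raises ValueError; `except ValueError` catches it → returns 12.
3. In calculate: `result = process()` → result = 12. No exception reaches calculate.
4. `except Exception` is skipped; calculate returns 12.
5. result = 12.
Result: 12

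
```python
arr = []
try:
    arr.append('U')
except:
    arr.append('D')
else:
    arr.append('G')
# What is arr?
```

Step-by-step execution trace:
1. try: `arr.append('U')` → arr = ['U']. No exception raised.
2. `except` is skipped.
3. `else` runs (try completed without exception): `arr.append('G')` → arr = ['U', 'G'].
Result: ['U', 'G']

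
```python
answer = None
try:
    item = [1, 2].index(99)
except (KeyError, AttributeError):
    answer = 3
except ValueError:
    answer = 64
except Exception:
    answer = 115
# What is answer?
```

Step-by-step execution trace:
1. `item = [1, 2].index(99)` raises ValueError.
2. `except (KeyError, AttributeError)` does not match ValueError; skipped.
3. `except ValueError` matches (exact type match) → answer = 64.
4. `except Exception` is not reached.
Result: 64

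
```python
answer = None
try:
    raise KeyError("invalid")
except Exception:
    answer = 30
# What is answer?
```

Step-by-step execution trace:
1. `raise KeyError(...)` raises KeyError.
2. `except Exception` matches (KeyError is a subclass of Exception) → answer = 30.
Result: 30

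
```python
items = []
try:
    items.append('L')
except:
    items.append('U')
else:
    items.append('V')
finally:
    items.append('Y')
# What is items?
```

Step-by-step execution trace:
1. try: `items.append('L')` → items = ['L']. No exception raised.
2. `except` is skipped.
3. `else` runs: `items.append('V')` → items = ['L', 'V'].
4. `finally` always runs: `items.append('Y')` → items = ['L', 'V', 'Y'].
Result: ['L', 'V', 'Y']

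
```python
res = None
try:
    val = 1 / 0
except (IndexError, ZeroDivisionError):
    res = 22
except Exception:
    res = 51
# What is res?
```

Step-by-step execution trace:
1. `val = 1 / 0` raises ZeroDivisionError.
2. `except (IndexError, ZeroDivisionError)` matches (ZeroDivisionError is in the tuple) → res = 22.
3. `except Exception` is not reached.
Result: 22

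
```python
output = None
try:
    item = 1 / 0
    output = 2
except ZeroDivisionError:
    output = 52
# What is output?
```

Step-by-step execution trace:
1. `item = 1 / 0` raises ZeroDivisionError.
2. `output = 2` is not reached.
3. `except ZeroDivisionError` matches → output = 52.
Result: 52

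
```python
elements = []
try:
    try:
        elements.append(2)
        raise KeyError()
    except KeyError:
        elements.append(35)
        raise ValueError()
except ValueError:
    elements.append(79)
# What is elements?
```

Step-by-step execution trace:
1. Inner try: `elements.append(2)` → elements = [2].
2. `raise KeyError()` raises KeyError.
3. Inner `except KeyError` matches → `elements.append(35)` → elements = [2, 35].
4. `raise ValueError()` raises ValueError; propagates to outer try.
5. Outer `except ValueError` matches → `elements.append(79)` → elements = [2, 35, 79].
Result: [2, 35, 79]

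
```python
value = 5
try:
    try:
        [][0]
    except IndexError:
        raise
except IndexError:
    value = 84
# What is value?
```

Step-by-step execution trace:
1. Inner try: `[][0]` raises IndexError.
2. Inner `except IndexError` matches; bare `raise` re-raises the same IndexError.
3. Outer `except IndexError` matches → value = 84.
Result: 84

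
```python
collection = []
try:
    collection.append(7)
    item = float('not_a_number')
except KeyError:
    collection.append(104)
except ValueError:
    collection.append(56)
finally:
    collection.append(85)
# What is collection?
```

Step-by-step execution trace:
1. try: `collection.append(7)` → collection = [7].
2. `item = float('not_a_number')` raises ValueError.
3. `except KeyError` does not match ValueError; skipped.
4. `except ValueError` matches → `collection.append(56)` → collection = [7, 56].
5. finally always runs: `collection.append(85)` → collection = [7, 56, 85].
Result: [7, 56, 85]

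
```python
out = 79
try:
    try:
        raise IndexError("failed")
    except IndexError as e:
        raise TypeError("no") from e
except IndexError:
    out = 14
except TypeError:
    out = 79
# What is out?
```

Step-by-step execution trace:
1. Inner try raises IndexError; inner `except IndexError as e` catches it.
2. `raise TypeError(...) from e` raises TypeError (IndexError is attached as __cause__, but only TypeError is active).
3. Outer `except IndexError` does not match TypeError; skipped.
4. Outer `except TypeError` matches → out = 79.
Result: 79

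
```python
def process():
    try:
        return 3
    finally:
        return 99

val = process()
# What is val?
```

Step-by-step execution trace:
1. `process()` enters try: `return 3` sets pending return value 3.
2. Before returning, `finally: return 99` runs and overrides the pending return.
3. process() returns 99 → val = 99.
Result: 99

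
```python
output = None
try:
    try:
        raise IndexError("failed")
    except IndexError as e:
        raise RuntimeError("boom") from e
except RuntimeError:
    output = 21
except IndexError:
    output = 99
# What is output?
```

Step-by-step execution trace:
1. Inner try raises IndexError; inner `except IndexError as e` catches it.
2. `raise RuntimeError(...) from e` raises RuntimeError (IndexError is attached as __cause__, but only RuntimeError is active).
3. Outer `except RuntimeError` matches → output = 21.
4. `except IndexError` is not reached.
Result: 21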